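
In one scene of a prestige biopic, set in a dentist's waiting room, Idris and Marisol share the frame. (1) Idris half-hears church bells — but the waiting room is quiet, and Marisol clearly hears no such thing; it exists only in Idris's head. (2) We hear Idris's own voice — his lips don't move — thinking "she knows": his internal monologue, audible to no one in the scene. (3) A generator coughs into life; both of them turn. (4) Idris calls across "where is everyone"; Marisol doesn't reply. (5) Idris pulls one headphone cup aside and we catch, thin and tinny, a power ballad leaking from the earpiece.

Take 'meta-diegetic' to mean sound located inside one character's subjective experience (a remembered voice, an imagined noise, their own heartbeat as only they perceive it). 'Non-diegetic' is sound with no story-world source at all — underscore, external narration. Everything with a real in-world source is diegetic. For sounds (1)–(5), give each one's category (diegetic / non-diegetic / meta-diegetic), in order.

meta-diegetic, meta-diegetic, diegetic, diegetic, diegetic

Sound (1): the sound is imagined by Idris; nothing in the story world is producing it and Marisol can't hear it, so meta-diegetic.
Sound (2): it's Idris's unspoken thought, heard only by the audience via his subjectivity, so meta-diegetic.
(3) an in-world source (a generator); characters could hear it → diegetic.
Sound (4): on-screen dialogue — Idris speaks and Marisol is there to hear, so diegetic.
(5) it's leaking from a physical pair of headphones in the scene → diegetic.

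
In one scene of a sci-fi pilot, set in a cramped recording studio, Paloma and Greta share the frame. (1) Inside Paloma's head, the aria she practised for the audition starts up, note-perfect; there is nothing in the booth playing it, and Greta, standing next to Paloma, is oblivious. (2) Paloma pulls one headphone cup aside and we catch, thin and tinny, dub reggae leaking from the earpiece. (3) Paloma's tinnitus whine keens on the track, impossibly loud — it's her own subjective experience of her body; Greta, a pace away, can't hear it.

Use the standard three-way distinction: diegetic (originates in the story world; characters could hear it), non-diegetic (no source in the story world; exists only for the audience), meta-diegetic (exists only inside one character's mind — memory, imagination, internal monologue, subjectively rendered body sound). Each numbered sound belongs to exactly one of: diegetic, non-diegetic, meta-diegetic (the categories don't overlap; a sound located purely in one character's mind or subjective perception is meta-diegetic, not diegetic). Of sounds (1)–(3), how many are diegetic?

1

(1) remembered music, private to Paloma — Greta is oblivious because it isn't in the room → meta-diegetic.
Sound (2): the headphones are an on-screen source, so diegetic.
(3) is meta-diegetic: point-of-audition from inside Paloma's body; not a sound in the room.
Diegetic: (2) — that's 1.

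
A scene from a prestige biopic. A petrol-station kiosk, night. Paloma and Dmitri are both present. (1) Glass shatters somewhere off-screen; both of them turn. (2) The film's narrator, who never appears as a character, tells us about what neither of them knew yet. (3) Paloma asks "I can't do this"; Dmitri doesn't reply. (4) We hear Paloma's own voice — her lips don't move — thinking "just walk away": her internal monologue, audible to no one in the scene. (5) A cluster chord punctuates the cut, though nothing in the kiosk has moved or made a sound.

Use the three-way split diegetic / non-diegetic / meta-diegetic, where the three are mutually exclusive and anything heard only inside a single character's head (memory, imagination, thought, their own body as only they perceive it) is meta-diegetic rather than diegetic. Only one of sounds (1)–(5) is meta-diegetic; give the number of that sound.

(1) glass is a real object/event in the scene's world → diegetic.
(2) is non-diegetic: the narrator exists outside the story world, addressing only the audience.
(3) on-screen dialogue — Paloma speaks and Dmitri is there to hear → diegetic.
(4) it's Paloma's unspoken thought, heard only by the audience via her subjectivity → meta-diegetic.
(5) nothing in the scene produces it; it's an accent added for the audience → non-diegetic.
Only (4) is meta-diegetic.

4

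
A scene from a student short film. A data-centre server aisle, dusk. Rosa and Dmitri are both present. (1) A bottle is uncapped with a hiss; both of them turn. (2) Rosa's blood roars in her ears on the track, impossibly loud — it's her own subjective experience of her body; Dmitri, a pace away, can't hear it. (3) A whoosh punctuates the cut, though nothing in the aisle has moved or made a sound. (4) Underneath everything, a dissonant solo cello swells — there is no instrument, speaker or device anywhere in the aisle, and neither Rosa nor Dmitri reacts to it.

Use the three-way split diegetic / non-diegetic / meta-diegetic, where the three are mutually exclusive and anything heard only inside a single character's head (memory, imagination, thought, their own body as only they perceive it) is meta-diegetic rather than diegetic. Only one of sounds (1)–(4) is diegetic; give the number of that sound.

(1) is diegetic: an in-world source (a bottle); characters could hear it.
(2) point-of-audition from inside Rosa's body; not a sound in the room → meta-diegetic.
(3) an editorial stinger — it belongs to the cut, not the story world → non-diegetic.
(4) score with no on-screen or off-screen source; it exists for the audience alone → non-diegetic.
Only (1) is diegetic.

1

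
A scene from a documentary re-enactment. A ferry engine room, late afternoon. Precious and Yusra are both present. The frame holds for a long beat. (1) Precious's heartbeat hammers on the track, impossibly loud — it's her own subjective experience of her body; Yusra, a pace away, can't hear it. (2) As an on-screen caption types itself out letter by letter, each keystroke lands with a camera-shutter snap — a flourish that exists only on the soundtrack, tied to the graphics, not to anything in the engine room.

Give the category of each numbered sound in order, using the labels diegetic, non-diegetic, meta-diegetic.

Sound (1): a subjective body sound — Precious's private perception, inaudible to Yusra, so meta-diegetic.
Sound (2): the caption isn't part of the story world, so neither is the sound tied to it, so non-diegetic.

meta-diegetic, non-diegetic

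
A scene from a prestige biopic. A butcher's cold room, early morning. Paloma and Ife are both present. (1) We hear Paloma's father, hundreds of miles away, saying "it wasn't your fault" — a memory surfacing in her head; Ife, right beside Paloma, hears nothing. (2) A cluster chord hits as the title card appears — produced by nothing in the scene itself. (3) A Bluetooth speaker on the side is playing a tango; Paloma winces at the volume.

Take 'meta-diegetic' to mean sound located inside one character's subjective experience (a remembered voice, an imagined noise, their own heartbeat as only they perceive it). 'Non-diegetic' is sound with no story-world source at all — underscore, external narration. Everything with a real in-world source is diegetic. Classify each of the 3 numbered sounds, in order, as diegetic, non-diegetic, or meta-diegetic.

meta-diegetic, non-diegetic, diegetic

Sound (1): the voice is a memory playing only inside Paloma's mind; Ife can't hear it, so meta-diegetic.
Sound (2): nothing in the scene produces it; it's an accent added for the audience, so non-diegetic.
(3) a Bluetooth speaker is a physical source in the scene and Paloma reacts to it → diegetic.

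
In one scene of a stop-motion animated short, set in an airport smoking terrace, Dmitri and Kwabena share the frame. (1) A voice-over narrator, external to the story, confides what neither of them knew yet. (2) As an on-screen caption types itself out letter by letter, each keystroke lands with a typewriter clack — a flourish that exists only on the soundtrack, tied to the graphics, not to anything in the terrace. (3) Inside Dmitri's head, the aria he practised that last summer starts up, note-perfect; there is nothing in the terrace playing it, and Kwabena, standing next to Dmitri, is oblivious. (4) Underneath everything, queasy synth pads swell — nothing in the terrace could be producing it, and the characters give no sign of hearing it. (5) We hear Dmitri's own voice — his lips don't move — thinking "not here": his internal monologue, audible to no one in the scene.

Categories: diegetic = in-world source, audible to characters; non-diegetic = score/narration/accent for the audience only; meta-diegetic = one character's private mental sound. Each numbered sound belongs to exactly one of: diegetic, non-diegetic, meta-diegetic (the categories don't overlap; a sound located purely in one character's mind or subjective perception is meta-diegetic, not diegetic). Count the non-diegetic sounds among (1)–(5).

3

(1) is non-diegetic: external voice-over — not a character, not heard by anyone in the scene.
Sound (2): the caption isn't part of the story world, so neither is the sound tied to it, so non-diegetic.
(3) is meta-diegetic: the music is a memory playing inside Dmitri's mind alone; no real-world source, Kwabena can't hear it.
(4) is non-diegetic: score with no on-screen or off-screen source; it exists for the audience alone.
(5) Dmitri's thought-voice: a private mental sound no other character can hear → meta-diegetic.
So 3 of the 5 are non-diegetic: (1), (2), (4).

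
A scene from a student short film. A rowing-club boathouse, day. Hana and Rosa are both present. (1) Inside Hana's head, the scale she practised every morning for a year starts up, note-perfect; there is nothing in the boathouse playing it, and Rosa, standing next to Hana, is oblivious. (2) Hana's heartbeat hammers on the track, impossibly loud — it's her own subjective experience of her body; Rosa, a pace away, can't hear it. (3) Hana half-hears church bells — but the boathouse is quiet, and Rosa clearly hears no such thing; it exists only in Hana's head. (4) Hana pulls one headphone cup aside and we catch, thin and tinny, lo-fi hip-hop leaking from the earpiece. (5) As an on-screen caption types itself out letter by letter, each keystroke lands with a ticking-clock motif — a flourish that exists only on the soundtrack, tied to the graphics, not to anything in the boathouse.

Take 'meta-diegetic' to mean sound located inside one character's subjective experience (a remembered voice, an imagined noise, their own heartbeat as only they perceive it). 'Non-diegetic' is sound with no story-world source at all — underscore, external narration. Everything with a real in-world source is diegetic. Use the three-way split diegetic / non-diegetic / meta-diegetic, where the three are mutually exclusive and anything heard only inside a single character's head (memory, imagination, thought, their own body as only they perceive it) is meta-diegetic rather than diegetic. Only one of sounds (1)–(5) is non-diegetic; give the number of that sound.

(1) is meta-diegetic: it lives in Hana's subjectivity, not in the boathouse.
(2) is meta-diegetic: it's Hana's internal bodily sensation rendered as sound; only Hana 'hears' it.
(3) subjective to Hana: the boathouse is silent and Rosa hears nothing → meta-diegetic.
Sound (4): the earpiece is a real device on Hana's head — source music, so diegetic.
Sound (5): sound married to a title/caption — outside the diegesis by definition, so non-diegetic.
Only (5) is non-diegetic.

5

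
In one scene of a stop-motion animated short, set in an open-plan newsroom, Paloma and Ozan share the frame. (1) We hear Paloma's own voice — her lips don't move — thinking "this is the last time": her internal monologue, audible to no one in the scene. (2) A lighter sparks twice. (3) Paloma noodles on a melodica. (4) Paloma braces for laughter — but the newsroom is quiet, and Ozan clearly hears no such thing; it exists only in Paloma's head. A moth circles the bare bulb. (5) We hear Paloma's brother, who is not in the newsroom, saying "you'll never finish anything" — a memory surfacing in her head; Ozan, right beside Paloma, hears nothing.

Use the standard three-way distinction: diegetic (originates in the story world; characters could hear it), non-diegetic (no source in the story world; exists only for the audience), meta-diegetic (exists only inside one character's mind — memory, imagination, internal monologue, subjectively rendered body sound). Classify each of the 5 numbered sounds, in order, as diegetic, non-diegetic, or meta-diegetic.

meta-diegetic, diegetic, diegetic, meta-diegetic, meta-diegetic

(1) internal monologue — inside Paloma's mind, not spoken into the scene → meta-diegetic.
(2) a lighter is a real object/event in the scene's world → diegetic.
Sound (3): Paloma is producing the music live, in the story world, so diegetic.
(4) Paloma alone 'hears' it — an imagined sound, not present in the space → meta-diegetic.
(5) is meta-diegetic: it's Paloma's recollection rendered as sound; the other character can't hear it.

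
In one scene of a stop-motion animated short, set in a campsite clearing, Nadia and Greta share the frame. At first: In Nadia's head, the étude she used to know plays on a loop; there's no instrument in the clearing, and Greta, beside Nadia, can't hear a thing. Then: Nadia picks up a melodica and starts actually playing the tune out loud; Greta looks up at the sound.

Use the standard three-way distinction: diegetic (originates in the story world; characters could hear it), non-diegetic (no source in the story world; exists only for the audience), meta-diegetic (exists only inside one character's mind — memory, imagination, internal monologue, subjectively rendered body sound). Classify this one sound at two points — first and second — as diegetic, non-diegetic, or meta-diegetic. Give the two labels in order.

First: the tune exists only as Nadia's private memory; Greta can't hear it → meta-diegetic.
Second: Nadia is now producing it live on a melodica, in the room, and Greta hears it → diegetic.

meta-diegetic, diegetic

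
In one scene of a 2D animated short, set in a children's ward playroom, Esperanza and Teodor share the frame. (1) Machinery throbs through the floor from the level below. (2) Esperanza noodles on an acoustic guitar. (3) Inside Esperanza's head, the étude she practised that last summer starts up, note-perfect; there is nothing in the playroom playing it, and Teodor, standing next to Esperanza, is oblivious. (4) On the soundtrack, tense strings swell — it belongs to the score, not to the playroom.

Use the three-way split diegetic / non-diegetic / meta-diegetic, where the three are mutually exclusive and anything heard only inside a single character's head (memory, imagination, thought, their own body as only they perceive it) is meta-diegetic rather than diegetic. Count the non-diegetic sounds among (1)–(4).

Sound (1): machinery is part of the location's real environment, so diegetic.
(2) a character is playing an acoustic guitar on screen → diegetic.
Sound (3): it lives in Esperanza's subjectivity, not in the playroom, so meta-diegetic.
(4) score with no on-screen or off-screen source; it exists for the audience alone → non-diegetic.
Non-diegetic: (4) — that's 1.

1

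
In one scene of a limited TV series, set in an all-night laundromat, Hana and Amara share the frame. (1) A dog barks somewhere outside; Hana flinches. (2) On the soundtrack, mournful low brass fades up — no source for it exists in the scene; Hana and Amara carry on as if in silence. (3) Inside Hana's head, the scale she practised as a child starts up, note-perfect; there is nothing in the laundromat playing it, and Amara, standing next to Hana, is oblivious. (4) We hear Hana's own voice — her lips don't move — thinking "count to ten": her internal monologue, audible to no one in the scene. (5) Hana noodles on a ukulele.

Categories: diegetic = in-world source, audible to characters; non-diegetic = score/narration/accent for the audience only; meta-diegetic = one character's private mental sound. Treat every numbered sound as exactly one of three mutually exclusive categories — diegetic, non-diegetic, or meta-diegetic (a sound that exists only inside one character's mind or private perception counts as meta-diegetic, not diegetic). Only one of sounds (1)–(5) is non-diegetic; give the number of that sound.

(1) is diegetic: an in-world source (a dog); characters could hear it.
(2) is non-diegetic: score with no on-screen or off-screen source; it exists for the audience alone.
(3) the music is a memory playing inside Hana's mind alone; no real-world source, Amara can't hear it → meta-diegetic.
(4) is meta-diegetic: internal monologue — inside Hana's mind, not spoken into the scene.
(5) a character is playing a ukulele on screen → diegetic.
Only (2) is non-diegetic.

2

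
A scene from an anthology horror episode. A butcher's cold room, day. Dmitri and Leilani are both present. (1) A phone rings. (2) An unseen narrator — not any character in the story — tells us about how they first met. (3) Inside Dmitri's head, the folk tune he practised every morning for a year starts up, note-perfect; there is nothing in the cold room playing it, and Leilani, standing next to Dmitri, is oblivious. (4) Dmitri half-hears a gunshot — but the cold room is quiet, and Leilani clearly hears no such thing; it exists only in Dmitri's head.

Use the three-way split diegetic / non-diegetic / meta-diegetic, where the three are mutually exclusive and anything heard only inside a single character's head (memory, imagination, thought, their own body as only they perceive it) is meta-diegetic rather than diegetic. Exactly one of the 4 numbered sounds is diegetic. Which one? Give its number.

Sound (1): an in-world source (a phone); characters could hear it, so diegetic.
(2) external voice-over — not a character, not heard by anyone in the scene → non-diegetic.
(3) is meta-diegetic: it lives in Dmitri's subjectivity, not in the cold room.
(4) is meta-diegetic: the sound is imagined by Dmitri; nothing in the story world is producing it and Leilani can't hear it.
Only (1) is diegetic.

1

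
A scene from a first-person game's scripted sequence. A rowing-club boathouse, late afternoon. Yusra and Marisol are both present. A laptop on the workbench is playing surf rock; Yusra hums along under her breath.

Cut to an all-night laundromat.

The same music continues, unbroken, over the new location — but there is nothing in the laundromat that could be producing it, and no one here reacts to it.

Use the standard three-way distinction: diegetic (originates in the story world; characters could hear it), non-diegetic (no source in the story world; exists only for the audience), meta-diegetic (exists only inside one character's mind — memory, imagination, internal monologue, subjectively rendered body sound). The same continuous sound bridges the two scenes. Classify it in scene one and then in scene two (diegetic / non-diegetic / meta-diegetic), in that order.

diegetic, non-diegetic

Scene one: a laptop is an on-screen source and Yusra reacts to it → diegetic.
Scene two: there is no source in the laundromat and no one hears it — it's now underscore → non-diegetic.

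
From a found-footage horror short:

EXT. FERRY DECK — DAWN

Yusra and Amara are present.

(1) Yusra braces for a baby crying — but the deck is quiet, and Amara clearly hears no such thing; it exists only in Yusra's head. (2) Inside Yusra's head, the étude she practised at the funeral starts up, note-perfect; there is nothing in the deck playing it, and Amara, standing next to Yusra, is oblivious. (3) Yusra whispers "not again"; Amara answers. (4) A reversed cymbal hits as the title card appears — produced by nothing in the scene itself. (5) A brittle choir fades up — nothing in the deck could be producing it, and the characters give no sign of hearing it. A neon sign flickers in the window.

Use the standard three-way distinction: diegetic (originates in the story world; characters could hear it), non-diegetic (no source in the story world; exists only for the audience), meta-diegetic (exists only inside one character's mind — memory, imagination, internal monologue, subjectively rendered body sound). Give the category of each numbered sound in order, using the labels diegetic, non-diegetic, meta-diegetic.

(1) the sound is imagined by Yusra; nothing in the story world is producing it and Amara can't hear it → meta-diegetic.
(2) the music is a memory playing inside Yusra's mind alone; no real-world source, Amara can't hear it → meta-diegetic.
Sound (3): on-screen dialogue — Yusra speaks and Amara is there to hear, so diegetic.
(4) is non-diegetic: it's a sound-design accent with no in-world source; no one in the scene can hear it.
(5) is non-diegetic: nothing in the deck produces it and the characters don't hear it — pure soundtrack.

meta-diegetic, meta-diegetic, diegetic, non-diegetic, non-diegetic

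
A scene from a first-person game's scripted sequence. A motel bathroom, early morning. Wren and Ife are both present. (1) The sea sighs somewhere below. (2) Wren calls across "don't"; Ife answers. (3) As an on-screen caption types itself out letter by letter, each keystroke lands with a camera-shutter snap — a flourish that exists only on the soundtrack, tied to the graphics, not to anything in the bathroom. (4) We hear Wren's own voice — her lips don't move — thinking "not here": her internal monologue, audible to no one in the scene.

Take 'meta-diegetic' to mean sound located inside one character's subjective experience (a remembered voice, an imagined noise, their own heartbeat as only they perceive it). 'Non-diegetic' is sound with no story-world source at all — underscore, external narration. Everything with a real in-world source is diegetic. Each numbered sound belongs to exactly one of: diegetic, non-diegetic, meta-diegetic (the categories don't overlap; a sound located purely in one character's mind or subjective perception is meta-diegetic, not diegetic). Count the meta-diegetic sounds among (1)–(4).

(1) is diegetic: the sea is part of the location's real environment.
(2) is diegetic: spoken by a character present in the story world.
(3) the caption isn't part of the story world, so neither is the sound tied to it → non-diegetic.
Sound (4): it's Wren's unspoken thought, heard only by the audience via her subjectivity, so meta-diegetic.
So 1 of the 4 is meta-diegetic: (4).

1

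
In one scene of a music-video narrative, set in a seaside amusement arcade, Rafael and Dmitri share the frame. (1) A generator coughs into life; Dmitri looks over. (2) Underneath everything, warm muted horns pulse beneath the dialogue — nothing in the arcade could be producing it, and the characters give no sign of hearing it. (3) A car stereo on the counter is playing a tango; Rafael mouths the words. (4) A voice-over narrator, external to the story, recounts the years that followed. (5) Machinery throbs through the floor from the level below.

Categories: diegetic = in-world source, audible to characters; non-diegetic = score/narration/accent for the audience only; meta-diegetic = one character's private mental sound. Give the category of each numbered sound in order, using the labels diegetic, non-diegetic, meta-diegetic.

diegetic, non-diegetic, diegetic, non-diegetic, diegetic

(1) the sound comes from a generator physically present in the location → diegetic.
(2) score with no on-screen or off-screen source; it exists for the audience alone → non-diegetic.
(3) is diegetic: a car stereo is a physical source in the scene and Rafael reacts to it.
(4) is non-diegetic: commentary laid over the scene from outside the fiction.
(5) ambient/room sound belonging to the story's physical space → diegetic.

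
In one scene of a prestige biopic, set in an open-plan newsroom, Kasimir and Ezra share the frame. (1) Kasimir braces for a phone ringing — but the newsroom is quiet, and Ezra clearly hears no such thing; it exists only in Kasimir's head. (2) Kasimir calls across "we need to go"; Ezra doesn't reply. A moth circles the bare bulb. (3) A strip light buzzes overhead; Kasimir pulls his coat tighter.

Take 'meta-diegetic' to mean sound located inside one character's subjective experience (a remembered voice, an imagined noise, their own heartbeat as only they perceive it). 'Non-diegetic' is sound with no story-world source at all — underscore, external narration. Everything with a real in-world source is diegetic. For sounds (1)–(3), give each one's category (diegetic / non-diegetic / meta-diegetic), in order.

(1) is meta-diegetic: the sound is imagined by Kasimir; nothing in the story world is producing it and Ezra can't hear it.
(2) on-screen dialogue — Kasimir speaks and Ezra is there to hear → diegetic.
(3) a strip light is part of the location's real environment → diegetic.

meta-diegetic, diegetic, diegetic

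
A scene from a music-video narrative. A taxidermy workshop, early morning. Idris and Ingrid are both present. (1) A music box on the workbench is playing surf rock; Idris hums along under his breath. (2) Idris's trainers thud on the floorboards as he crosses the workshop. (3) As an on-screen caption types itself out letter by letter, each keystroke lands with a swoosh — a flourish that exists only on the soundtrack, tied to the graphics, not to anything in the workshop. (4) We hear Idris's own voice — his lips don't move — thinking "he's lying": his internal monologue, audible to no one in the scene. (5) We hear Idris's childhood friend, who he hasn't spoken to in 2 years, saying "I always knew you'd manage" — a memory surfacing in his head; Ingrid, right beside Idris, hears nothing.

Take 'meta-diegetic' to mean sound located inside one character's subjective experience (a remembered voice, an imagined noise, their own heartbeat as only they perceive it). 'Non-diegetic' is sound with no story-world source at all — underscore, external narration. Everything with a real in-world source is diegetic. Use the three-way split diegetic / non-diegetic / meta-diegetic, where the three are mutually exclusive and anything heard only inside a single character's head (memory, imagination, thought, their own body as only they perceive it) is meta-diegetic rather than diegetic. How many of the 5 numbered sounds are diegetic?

(1) is diegetic: the music comes from an on-screen device that Idris responds to.
(2) is diegetic: it's the physical sound of Idris moving in the space.
(3) is non-diegetic: the caption isn't part of the story world, so neither is the sound tied to it.
(4) is meta-diegetic: Idris's thought-voice: a private mental sound no other character can hear.
(5) is meta-diegetic: a remembered line, private to Idris — not present in the room, not audible to Ingrid.
Diegetic: (1), (2) — that's 2.

2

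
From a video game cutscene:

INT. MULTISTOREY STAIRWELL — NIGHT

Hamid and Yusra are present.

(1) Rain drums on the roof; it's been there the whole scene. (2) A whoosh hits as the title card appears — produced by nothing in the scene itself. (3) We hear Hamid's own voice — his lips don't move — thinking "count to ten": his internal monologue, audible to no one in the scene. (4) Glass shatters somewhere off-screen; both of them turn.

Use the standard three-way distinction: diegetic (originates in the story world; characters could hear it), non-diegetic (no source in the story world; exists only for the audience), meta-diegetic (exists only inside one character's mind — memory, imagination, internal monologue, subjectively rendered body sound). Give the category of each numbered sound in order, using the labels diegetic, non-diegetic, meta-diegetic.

diegetic, non-diegetic, meta-diegetic, diegetic

(1) is diegetic: rain is part of the location's real environment.
(2) is non-diegetic: an editorial stinger — it belongs to the cut, not the story world.
(3) internal monologue — inside Hamid's mind, not spoken into the scene → meta-diegetic.
(4) glass is a real object/event in the scene's world → diegetic.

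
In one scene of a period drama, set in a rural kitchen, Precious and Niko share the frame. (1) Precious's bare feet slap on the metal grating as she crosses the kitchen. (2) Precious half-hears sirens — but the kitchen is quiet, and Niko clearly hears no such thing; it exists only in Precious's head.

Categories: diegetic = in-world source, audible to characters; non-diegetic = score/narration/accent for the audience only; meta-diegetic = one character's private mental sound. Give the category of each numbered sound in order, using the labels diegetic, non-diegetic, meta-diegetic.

diegetic, meta-diegetic

Sound (1): it's the physical sound of Precious moving in the space, so diegetic.
Sound (2): Precious alone 'hears' it — an imagined sound, not present in the space, so meta-diegetic.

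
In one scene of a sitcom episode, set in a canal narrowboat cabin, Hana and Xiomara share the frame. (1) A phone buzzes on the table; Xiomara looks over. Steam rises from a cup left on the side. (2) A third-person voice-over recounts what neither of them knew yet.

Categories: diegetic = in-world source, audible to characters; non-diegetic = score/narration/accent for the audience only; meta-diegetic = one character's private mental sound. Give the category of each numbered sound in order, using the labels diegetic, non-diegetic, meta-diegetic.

Sound (1): the sound comes from a phone physically present in the location, so diegetic.
(2) external voice-over — not a character, not heard by anyone in the scene → non-diegetic.

diegetic, non-diegetic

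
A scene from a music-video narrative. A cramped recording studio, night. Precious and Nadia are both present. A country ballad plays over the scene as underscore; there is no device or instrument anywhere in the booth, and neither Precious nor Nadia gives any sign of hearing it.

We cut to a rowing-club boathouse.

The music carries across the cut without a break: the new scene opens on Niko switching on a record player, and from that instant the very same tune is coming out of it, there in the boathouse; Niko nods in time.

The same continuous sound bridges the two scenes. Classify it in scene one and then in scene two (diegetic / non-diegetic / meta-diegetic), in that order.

non-diegetic, diegetic

Scene one: there's no in-world source anywhere and no character hears it — underscore for the audience only → non-diegetic.
Scene two: once Niko turns on a record player, the music has a real source in the story world and Niko reacts to it → diegetic.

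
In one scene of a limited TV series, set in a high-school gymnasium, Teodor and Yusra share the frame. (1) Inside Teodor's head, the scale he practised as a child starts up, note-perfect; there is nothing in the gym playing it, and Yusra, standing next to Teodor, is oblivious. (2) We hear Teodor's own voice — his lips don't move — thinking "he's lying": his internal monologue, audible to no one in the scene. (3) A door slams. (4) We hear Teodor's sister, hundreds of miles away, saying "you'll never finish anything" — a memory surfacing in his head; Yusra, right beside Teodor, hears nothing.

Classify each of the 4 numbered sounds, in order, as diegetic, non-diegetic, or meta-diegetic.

(1) it lives in Teodor's subjectivity, not in the gym → meta-diegetic.
(2) internal monologue — inside Teodor's mind, not spoken into the scene → meta-diegetic.
(3) a door is a real object/event in the scene's world → diegetic.
(4) the voice is a memory playing only inside Teodor's mind; Yusra can't hear it → meta-diegetic.

meta-diegetic, meta-diegetic, diegetic, meta-diegetic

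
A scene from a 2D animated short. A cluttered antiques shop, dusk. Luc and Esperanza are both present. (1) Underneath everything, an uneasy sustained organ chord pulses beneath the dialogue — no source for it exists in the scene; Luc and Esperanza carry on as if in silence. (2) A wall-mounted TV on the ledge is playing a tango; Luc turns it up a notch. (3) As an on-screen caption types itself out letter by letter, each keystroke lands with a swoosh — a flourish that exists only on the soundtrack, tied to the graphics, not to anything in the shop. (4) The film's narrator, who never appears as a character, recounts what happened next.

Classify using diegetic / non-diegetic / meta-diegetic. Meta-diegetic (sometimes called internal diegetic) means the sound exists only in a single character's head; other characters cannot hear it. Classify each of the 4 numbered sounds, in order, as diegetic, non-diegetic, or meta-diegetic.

non-diegetic, diegetic, non-diegetic, non-diegetic

(1) is non-diegetic: it has no source in the story world and no character can hear it — it's underscore.
Sound (2): source music from a wall-mounted TV, which exists in the story world, so diegetic.
(3) the caption isn't part of the story world, so neither is the sound tied to it → non-diegetic.
(4) is non-diegetic: external voice-over — not a character, not heard by anyone in the scene.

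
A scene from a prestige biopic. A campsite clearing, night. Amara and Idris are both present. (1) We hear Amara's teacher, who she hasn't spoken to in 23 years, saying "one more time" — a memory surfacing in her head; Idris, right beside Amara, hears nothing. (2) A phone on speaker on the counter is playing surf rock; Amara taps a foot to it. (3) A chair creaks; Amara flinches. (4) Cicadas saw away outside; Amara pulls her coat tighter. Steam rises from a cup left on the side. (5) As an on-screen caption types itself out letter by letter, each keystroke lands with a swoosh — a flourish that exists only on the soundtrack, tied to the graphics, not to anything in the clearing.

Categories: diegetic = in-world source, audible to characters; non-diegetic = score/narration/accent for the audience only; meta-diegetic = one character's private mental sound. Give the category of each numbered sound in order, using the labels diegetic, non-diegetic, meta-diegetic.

(1) is meta-diegetic: a remembered line, private to Amara — not present in the room, not audible to Idris.
(2) is diegetic: source music from a phone on speaker, which exists in the story world.
Sound (3): the sound comes from a chair physically present in the location, so diegetic.
(4) is diegetic: it's the actual ambient sound of the location.
(5) the caption isn't part of the story world, so neither is the sound tied to it → non-diegetic.

meta-diegetic, diegetic, diegetic, diegetic, non-diegetic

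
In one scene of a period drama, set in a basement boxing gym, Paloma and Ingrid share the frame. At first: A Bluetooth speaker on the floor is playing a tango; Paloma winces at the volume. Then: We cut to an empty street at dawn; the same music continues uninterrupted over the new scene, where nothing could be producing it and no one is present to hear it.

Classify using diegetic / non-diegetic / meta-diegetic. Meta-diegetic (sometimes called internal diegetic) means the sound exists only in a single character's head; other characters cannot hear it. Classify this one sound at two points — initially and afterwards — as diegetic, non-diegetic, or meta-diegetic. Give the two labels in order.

diegetic, non-diegetic

Initially: a Bluetooth speaker is a real in-scene source and Paloma reacts to it → diegetic.
Afterwards: there is no longer any in-world source and no one can hear it — it has become underscore → non-diegetic.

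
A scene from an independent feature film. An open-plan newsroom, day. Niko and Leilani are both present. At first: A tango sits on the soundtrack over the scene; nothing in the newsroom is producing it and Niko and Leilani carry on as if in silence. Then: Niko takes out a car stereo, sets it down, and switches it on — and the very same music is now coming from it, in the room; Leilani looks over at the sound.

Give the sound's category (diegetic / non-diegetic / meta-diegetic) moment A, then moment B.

Moment A: no in-world source exists and no character can hear it — underscore → non-diegetic.
Moment B: a car stereo is now a real source in the story world and the characters hear it → diegetic.

non-diegetic, diegetic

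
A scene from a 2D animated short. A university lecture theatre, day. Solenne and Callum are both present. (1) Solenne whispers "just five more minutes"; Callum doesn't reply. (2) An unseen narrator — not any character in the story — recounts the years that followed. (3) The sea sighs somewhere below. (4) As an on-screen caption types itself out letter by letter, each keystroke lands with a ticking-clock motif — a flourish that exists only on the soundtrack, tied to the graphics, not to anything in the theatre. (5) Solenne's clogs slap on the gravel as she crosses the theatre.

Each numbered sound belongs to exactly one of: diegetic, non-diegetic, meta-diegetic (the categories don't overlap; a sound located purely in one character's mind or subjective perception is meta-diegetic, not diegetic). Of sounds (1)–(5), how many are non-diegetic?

(1) is diegetic: spoken by a character present in the story world.
Sound (2): commentary laid over the scene from outside the fiction, so non-diegetic.
(3) the sea is part of the location's real environment → diegetic.
(4) is non-diegetic: the caption isn't part of the story world, so neither is the sound tied to it.
Sound (5): it's the physical sound of Solenne moving in the space, so diegetic.
Non-diegetic: (2), (4) — that's 2.

2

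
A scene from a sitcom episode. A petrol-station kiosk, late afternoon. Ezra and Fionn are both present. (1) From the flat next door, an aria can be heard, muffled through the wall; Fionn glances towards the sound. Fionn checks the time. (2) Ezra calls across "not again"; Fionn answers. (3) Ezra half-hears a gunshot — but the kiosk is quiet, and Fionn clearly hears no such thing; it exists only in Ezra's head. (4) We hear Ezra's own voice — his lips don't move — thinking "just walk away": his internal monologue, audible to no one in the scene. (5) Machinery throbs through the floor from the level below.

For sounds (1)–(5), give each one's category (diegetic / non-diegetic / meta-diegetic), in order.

(1) is diegetic: the music has an off-screen but real-world source and a character hears it.
(2) Ezra is a character speaking aloud in the scene → diegetic.
(3) is meta-diegetic: Ezra alone 'hears' it — an imagined sound, not present in the space.
(4) internal monologue — inside Ezra's mind, not spoken into the scene → meta-diegetic.
(5) is diegetic: machinery is part of the location's real environment.

diegetic, diegetic, meta-diegetic, meta-diegetic, diegetic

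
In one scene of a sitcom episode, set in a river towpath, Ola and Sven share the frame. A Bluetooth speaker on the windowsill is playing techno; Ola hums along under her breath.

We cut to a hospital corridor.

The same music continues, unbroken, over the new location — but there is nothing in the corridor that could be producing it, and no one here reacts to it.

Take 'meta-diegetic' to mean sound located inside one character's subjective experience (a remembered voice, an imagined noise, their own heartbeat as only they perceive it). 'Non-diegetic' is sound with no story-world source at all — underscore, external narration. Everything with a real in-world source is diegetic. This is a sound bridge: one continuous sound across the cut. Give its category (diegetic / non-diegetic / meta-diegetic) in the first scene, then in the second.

Scene one: a Bluetooth speaker is an on-screen source and Ola reacts to it → diegetic.
Scene two: there is no source in the corridor and no one hears it — it's now underscore → non-diegetic.

diegetic, non-diegetic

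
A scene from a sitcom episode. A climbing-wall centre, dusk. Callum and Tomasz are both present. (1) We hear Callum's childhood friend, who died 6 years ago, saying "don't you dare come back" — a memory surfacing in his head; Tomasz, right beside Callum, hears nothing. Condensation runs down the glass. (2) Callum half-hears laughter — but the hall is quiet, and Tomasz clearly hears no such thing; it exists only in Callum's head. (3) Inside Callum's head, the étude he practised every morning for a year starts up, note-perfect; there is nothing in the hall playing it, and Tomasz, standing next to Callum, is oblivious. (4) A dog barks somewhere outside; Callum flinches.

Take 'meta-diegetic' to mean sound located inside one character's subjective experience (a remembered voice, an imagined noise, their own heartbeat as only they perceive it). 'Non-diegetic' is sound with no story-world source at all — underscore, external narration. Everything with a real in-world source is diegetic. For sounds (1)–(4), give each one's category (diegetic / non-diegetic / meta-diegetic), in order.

Sound (1): the voice is a memory playing only inside Callum's mind; Tomasz can't hear it, so meta-diegetic.
(2) is meta-diegetic: subjective to Callum: the hall is silent and Tomasz hears nothing.
(3) is meta-diegetic: it lives in Callum's subjectivity, not in the hall.
(4) a dog is a real object/event in the scene's world → diegetic.

meta-diegetic, meta-diegetic, meta-diegetic, diegetic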